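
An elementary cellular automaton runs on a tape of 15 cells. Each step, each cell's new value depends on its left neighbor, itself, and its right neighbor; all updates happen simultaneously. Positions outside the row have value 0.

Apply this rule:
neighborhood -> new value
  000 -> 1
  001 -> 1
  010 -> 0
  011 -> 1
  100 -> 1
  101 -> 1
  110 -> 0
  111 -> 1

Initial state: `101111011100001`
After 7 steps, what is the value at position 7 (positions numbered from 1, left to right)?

011110111011110
111101110111101
111011101111010
110111011110101
101110111101010
011101111010101
111011110101010
position 7 holds 1

1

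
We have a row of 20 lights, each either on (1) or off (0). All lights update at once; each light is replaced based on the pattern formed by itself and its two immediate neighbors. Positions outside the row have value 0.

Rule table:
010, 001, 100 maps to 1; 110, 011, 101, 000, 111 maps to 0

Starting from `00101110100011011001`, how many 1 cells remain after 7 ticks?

4

tick 1: 01100000110100000111
tick 2: 10010001000110001000
tick 3: 11111011101001011100
tick 4: 00000000001111000010
tick 5: 00000000010000100111
tick 6: 00000000111001111000
tick 7: 00000001000110000100
count of 1: 4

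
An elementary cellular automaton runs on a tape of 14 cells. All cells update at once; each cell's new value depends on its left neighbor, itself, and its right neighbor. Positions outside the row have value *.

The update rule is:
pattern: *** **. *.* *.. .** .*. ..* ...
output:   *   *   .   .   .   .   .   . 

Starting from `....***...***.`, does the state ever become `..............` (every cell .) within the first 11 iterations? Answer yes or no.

.....**....**.
......*.....*.
..............
all cells are . at iteration 3

yes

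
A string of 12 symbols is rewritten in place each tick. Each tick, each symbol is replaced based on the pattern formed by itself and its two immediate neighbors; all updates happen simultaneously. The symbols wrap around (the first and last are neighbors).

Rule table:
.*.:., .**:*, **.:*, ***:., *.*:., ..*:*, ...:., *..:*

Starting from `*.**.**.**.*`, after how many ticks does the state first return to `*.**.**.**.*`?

1

tick 1: *.**.**.**.*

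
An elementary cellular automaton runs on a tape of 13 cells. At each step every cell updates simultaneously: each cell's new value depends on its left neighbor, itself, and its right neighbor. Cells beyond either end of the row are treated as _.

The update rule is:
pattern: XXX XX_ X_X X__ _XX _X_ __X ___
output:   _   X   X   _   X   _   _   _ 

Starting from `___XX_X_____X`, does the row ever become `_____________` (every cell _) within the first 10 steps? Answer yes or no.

yes

___XXX_______
___X_X_______
____X________
_____________
all cells are _ at step 4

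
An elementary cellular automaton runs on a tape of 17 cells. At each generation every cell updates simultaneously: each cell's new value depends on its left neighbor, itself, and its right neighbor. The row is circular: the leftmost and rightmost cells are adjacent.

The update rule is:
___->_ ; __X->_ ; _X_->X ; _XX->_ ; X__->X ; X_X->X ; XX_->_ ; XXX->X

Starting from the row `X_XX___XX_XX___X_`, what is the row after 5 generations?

XX__X____X__X__XX
X_X_XX___XX_XX__X
_XXX__X____X__X__
__X_X_XX___XX_XX_
__XXXX__X____X__X

__XXXX__X____X__X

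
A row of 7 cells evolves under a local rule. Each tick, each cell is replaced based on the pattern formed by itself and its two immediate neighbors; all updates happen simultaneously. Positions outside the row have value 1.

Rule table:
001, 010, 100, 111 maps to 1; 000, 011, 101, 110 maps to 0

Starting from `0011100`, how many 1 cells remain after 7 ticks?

5

1101011
1001001
0111110
0011100  (repeats tick 0; period 4)
tick 7: 0111110
count of 1: 5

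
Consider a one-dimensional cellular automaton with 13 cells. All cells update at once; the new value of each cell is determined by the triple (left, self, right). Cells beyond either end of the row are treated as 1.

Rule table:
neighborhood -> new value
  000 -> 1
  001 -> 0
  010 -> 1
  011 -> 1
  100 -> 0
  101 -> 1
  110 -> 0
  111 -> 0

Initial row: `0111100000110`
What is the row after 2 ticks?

1100001110101
0001101001111

0001101001111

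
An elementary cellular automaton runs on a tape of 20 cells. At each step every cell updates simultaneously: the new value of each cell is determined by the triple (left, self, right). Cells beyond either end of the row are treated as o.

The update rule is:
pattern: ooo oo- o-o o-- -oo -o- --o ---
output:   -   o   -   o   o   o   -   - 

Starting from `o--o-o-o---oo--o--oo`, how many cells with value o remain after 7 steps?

oo-o-o-oo--ooo-oo-o-
-o-o-o-ooo-o-o-oo-o-
-o-o-o-o-o-o-o-oo-o-
-o-o-o-o-o-o-o-oo-o-  (fixed point — unchanged through step 7)
count of o: 10

10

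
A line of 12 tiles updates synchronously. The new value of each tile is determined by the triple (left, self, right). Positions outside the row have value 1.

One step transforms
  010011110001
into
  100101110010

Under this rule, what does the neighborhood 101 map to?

At position 0 the neighborhood is 101; the next row has 1 there.

1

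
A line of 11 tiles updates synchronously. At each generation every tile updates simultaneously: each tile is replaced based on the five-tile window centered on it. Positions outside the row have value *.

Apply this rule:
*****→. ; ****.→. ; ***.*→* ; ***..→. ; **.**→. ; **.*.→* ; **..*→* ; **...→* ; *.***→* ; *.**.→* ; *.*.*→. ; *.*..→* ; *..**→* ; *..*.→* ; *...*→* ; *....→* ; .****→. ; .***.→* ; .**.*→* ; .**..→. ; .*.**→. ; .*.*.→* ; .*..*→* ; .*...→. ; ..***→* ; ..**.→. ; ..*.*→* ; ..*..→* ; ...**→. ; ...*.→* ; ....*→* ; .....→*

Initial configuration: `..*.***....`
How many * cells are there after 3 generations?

8

generation 1: ***.**.***.
generation 2: ..*.**.***.
generation 3: ***.**.***.
count of *: 8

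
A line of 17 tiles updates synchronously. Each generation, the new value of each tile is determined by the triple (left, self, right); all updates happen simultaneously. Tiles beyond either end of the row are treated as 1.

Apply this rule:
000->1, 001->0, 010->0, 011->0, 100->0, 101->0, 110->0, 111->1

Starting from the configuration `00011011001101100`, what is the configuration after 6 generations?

00100001111100000

01000000000000000
00011111111111110
01001111111111100
00000111111111000
01110011111110010
00100001111100000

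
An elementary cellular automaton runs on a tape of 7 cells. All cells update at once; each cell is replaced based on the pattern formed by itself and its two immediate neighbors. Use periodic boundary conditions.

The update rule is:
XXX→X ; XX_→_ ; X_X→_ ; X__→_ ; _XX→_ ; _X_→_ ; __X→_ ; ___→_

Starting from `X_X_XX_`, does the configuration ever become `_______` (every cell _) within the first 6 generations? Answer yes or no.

yes

_______
all cells are _ at generation 1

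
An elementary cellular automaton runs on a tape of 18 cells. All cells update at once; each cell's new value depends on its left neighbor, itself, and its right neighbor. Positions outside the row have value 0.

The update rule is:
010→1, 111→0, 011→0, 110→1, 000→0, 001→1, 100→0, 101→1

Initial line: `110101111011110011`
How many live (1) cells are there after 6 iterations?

11

iteration 1: 011110001100010101
iteration 2: 100010010100111111
iteration 3: 100110111101000001
iteration 4: 101011000111000011
iteration 5: 111101001001000101
iteration 6: 000111011011001111
count of 1: 11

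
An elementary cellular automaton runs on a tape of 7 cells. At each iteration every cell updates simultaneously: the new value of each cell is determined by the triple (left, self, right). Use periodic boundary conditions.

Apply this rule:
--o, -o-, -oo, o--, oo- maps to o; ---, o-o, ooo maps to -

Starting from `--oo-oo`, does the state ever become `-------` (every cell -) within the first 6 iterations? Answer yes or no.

no

oooo-oo
---o-o-
--oo-oo  (repeats iteration 0; period 3)
iteration 6: --oo-oo
iteration 6 is --oo-oo, still not uniform -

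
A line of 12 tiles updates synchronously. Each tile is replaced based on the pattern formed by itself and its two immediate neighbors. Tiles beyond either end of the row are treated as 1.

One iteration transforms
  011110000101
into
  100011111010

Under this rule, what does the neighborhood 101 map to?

At position 0 the neighborhood is 101; the next row has 1 there.

1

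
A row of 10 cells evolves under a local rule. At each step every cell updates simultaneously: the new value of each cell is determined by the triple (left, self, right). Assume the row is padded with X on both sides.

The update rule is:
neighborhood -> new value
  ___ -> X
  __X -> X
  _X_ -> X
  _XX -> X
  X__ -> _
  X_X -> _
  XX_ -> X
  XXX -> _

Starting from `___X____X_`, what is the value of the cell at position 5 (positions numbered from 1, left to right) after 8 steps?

_XXX_XXXX_
_X_X_X__X_
_X_X_X_XX_
_X_X_X_XX_  (fixed point — unchanged through step 8)
position 5 holds _

_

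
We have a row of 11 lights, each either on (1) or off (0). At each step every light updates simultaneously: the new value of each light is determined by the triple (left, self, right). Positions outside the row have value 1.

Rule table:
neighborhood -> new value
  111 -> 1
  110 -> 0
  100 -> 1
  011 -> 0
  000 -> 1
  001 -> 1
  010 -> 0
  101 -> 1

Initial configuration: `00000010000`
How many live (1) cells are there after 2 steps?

step 1: 11111101111
step 2: 11111010111
count of 1: 9

9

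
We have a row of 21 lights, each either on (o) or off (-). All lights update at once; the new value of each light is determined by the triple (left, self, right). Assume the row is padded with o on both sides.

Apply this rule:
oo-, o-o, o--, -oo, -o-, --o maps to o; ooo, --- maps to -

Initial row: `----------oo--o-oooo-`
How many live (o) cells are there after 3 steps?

o--------oooooooo--oo
oo------oo------oooo-
-oo----oooo----oo--oo
count of o: 10

10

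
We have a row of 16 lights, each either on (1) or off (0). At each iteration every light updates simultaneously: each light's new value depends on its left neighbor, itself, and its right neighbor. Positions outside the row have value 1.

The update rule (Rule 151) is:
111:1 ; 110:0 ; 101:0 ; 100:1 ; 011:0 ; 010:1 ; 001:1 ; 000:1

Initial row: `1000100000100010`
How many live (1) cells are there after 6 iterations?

6

0111111111111110
0011111111111100
1101111111111011
1000111111110001
0111011111101110
0010001111000100
count of 1: 6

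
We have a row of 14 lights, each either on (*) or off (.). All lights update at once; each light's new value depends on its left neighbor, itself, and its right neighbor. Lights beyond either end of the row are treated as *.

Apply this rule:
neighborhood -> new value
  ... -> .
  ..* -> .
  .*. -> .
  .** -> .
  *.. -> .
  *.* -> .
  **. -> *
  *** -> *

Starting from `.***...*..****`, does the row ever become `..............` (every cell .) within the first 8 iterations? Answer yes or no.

..**.......***
...*........**
.............*
..............
all cells are . at iteration 4

yes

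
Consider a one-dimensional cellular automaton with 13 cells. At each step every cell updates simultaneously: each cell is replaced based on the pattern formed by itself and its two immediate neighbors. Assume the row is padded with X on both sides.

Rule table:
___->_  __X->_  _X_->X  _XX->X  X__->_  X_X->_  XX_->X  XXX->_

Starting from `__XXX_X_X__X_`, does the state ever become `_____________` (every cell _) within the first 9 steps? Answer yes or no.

no

step 1: __X_X_X_X__X_
step 2: __X_X_X_X__X_  (fixed point — unchanged through step 9)
step 9 is __X_X_X_X__X_, still not uniform _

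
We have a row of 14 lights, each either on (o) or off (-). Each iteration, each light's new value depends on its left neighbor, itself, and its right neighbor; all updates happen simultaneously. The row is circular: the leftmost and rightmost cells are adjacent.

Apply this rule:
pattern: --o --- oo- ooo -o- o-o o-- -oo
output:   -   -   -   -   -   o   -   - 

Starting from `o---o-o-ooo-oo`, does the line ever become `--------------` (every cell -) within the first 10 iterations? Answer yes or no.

yes

iteration 1: -----o-o---o--
iteration 2: ------o-------
iteration 3: --------------
all cells are - at iteration 3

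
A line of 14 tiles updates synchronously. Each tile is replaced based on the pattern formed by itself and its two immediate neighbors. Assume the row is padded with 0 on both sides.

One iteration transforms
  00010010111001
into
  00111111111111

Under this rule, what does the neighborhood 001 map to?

At position 2 the neighborhood is 001; the next row has 1 there.

1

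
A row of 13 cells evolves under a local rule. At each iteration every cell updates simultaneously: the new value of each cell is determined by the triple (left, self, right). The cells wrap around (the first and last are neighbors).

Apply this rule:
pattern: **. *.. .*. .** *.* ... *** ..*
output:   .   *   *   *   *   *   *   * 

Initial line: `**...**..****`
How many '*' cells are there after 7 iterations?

*.****.******
.****.*******
****.*******.
***.*******.*
**.*******.**
*.*******.***
.*******.****
count of *: 11

11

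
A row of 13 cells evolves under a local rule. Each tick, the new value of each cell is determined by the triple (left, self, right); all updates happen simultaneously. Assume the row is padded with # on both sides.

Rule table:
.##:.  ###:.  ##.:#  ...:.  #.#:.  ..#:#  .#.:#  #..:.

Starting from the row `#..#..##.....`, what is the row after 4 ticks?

#.##.#.#....#
#..#.#.#...#.
#.##.#.#..##.
#..#.#.#.#.#.

#..#.#.#.#.#.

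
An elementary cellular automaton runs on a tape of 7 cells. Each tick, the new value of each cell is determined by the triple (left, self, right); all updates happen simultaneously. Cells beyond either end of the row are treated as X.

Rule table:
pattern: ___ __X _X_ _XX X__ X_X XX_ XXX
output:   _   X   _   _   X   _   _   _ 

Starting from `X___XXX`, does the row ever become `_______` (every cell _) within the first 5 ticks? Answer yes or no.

yes

tick 1: _X_X___
tick 2: ____X_X
tick 3: X__X___
tick 4: _XX_X_X
tick 5: _______
all cells are _ at tick 5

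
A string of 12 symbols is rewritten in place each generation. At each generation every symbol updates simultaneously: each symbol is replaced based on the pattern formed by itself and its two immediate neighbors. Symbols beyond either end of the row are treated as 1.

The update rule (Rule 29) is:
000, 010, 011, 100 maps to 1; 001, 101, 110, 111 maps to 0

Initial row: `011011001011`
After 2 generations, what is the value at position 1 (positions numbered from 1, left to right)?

generation 1: 010010101010
generation 2: 011010101010
position 1 holds 0

0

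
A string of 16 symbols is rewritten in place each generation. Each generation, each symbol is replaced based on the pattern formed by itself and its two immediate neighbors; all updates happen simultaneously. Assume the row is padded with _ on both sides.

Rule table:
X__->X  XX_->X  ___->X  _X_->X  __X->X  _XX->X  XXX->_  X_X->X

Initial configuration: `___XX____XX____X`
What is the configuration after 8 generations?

X______________X

generation 1: XXXXXXXXXXXXXXXX
generation 2: X______________X
generation 3: XXXXXXXXXXXXXXXX  (repeats generation 1; period 2)
generation 8: X______________X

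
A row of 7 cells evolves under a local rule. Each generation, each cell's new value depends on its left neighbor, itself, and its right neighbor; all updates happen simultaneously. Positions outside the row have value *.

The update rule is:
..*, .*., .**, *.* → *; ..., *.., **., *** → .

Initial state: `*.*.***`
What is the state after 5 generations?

...**.*

.****..
**....*
.....**
....**.
...**.*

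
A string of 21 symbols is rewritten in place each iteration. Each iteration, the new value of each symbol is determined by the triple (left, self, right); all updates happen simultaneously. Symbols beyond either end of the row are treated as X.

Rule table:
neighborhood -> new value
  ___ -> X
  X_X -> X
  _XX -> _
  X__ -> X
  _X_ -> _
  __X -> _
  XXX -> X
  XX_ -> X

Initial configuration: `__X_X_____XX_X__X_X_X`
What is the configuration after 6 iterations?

iteration 1: X__X_XXXX__XX_X__X_X_
iteration 2: XX__X_XXXX__XX_X__X_X
iteration 3: XXX__X_XXXX__XX_X__X_
iteration 4: XXXX__X_XXXX__XX_X__X
iteration 5: XXXXX__X_XXXX__XX_X__
iteration 6: XXXXXX__X_XXXX__XX_X_

XXXXXX__X_XXXX__XX_X_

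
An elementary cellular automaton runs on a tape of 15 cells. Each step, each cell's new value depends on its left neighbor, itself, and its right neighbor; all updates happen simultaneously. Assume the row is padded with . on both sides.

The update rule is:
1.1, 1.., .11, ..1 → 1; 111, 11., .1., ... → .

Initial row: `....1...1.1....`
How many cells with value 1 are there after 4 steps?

...1.1.1.1.1...
..1.1.1.1.1.1..
.1.1.1.1.1.1.1.
1.1.1.1.1.1.1.1
count of 1: 8

8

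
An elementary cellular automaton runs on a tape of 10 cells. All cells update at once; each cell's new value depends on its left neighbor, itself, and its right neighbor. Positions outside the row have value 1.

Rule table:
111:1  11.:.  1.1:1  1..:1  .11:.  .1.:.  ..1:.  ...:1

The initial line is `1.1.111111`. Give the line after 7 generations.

generation 1: .1.1.11111
generation 2: 1.1.1.1111
generation 3: .1.1.1.111
generation 4: 1.1.1.1.11
generation 5: .1.1.1.1.1
generation 6: 1.1.1.1.1.
generation 7: .1.1.1.1.1

.1.1.1.1.1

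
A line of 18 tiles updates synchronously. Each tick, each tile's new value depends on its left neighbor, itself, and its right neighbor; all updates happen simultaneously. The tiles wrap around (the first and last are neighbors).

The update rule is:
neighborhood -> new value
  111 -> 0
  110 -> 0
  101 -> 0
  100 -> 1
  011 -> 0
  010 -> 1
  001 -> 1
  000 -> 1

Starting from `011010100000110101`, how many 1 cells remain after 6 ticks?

11

tick 1: 000010111111000101
tick 2: 111110000000111101
tick 3: 000001111111000000
tick 4: 111110000000111111
tick 5: 000001111111000000  (repeats tick 3; period 2)
tick 6: 111110000000111111
count of 1: 11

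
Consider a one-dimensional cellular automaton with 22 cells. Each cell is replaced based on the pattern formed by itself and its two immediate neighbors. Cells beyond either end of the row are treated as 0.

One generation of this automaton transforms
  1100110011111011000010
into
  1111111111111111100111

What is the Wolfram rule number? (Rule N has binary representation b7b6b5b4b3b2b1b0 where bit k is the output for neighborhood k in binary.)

position 9: 111 → 1  (bit 7 = 1)
position 1: 110 → 1  (bit 6 = 1)
position 13: 101 → 1  (bit 5 = 1)
position 2: 100 → 1  (bit 4 = 1)
position 0: 011 → 1  (bit 3 = 1)
position 20: 010 → 1  (bit 2 = 1)
position 3: 001 → 1  (bit 1 = 1)
position 17: 000 → 0  (bit 0 = 0)
bits b7..b0 = 11111110 = 254

254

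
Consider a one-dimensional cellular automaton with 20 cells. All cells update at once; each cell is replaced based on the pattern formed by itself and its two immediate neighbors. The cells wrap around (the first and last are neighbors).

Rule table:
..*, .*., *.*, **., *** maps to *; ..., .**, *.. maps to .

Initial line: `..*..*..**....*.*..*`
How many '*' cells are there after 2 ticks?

.**.**.*.*...****.**
*.**.*****..*.****.*
count of *: 14

14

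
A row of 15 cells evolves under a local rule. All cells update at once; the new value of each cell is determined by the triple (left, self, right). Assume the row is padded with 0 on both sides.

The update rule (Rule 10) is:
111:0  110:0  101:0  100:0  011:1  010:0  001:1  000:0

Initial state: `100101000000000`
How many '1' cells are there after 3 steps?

001000000000000
010000000000000
100000000000000
count of 1: 1

1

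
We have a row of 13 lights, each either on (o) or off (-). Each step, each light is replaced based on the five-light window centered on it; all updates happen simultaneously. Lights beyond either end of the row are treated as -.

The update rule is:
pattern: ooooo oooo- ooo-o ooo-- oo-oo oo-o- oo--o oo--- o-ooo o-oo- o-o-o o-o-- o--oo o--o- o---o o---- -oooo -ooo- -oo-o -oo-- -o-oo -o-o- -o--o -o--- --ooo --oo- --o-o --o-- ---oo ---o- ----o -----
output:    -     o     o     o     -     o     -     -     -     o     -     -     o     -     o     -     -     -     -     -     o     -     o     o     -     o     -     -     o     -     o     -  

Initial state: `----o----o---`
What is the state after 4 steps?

step 1: --o--o-o--o--
step 2: o--o----o--o-
step 3: -o--o-o--o--o
step 4: --o----o--o--

--o----o--o--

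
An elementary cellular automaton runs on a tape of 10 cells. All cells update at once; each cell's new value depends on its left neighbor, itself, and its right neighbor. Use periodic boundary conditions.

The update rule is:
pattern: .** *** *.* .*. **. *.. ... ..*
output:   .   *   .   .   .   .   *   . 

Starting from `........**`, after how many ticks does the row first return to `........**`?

.******...
..****..**
...**.....
**....****
*..**..***
........**

6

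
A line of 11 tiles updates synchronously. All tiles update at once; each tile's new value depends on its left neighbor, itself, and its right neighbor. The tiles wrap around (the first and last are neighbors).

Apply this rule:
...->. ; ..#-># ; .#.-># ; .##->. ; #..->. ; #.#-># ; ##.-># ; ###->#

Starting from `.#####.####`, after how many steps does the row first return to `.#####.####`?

11

#.#####.###
##.#####.##
###.#####.#
####.#####.
.####.#####
#.####.####
##.####.###
###.####.##
####.####.#
#####.####.
.#####.####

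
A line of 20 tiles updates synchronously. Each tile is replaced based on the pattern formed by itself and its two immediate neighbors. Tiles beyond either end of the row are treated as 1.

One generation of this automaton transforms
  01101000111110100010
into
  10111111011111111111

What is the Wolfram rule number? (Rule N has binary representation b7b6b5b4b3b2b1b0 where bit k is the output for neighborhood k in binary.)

position 9: 111 → 1  (bit 7 = 1)
position 2: 110 → 1  (bit 6 = 1)
position 0: 101 → 1  (bit 5 = 1)
position 5: 100 → 1  (bit 4 = 1)
position 1: 011 → 0  (bit 3 = 0)
position 4: 010 → 1  (bit 2 = 1)
position 7: 001 → 1  (bit 1 = 1)
position 6: 000 → 1  (bit 0 = 1)
bits b7..b0 = 11110111 = 247

247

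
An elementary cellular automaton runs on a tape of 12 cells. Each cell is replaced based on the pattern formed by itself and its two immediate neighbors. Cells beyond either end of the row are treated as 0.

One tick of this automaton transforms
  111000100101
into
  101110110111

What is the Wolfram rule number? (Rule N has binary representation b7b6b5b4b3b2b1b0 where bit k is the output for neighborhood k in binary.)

position 1: 111 → 0  (bit 7 = 0)
position 2: 110 → 1  (bit 6 = 1)
position 10: 101 → 1  (bit 5 = 1)
position 3: 100 → 1  (bit 4 = 1)
position 0: 011 → 1  (bit 3 = 1)
position 6: 010 → 1  (bit 2 = 1)
position 5: 001 → 0  (bit 1 = 0)
position 4: 000 → 1  (bit 0 = 1)
bits b7..b0 = 01111101 = 125

125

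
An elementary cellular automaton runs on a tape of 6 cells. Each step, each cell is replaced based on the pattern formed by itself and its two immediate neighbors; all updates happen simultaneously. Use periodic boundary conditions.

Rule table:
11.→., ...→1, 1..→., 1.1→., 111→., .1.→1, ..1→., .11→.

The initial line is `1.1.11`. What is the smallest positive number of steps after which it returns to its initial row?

2

..1...
1.1.11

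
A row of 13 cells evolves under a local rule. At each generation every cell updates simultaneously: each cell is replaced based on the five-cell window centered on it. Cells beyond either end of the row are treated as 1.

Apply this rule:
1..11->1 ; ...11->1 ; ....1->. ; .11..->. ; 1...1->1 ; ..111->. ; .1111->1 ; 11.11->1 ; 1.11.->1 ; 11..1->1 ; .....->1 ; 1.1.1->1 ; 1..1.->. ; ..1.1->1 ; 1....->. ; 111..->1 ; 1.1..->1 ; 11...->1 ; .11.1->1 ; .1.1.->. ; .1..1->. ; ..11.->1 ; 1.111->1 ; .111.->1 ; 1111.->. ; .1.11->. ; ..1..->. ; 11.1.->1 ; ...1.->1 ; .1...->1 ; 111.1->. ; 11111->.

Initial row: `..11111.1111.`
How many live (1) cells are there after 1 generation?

7

generation 1: 11.1...111..1
count of 1: 7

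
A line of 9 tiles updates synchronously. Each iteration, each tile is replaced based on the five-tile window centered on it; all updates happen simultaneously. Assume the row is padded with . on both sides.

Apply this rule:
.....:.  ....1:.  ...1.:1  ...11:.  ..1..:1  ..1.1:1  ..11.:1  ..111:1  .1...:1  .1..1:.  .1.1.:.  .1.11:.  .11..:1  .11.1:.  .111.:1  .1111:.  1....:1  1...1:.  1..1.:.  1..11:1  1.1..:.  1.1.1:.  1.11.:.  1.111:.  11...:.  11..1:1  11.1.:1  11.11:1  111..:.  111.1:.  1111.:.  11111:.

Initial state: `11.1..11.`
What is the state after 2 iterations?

1...111..

1.1..111.
1...111..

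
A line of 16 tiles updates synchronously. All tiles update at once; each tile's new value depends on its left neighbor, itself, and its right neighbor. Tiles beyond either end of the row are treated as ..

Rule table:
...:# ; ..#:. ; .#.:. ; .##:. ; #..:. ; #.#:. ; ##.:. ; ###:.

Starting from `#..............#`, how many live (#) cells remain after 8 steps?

2

step 1: ..############..
step 2: #..............#  (repeats step 0; period 2)
step 8: #..............#
count of #: 2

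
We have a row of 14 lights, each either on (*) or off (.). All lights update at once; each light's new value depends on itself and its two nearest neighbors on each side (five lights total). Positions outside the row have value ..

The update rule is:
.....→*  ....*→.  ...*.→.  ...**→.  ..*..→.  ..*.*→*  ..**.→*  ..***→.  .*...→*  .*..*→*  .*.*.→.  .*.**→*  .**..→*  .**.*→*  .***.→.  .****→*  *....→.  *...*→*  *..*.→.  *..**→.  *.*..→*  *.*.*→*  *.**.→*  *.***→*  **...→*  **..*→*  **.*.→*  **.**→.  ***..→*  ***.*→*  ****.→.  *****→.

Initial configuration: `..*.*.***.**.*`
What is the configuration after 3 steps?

....*.**...***

step 1: ..*.***.*.****
step 2: ..***.******.*
step 3: ....*.**...***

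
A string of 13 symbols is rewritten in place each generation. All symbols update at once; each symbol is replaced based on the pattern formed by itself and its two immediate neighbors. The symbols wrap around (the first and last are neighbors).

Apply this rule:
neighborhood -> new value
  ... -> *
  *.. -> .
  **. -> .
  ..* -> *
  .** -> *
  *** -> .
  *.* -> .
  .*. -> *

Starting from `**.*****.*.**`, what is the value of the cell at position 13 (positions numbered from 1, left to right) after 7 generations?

...*.....*.*.
****.*****.*.
*....*.....*.
*.****.*****.
*.*....*.....
*.*.****.****
..*.*....*...
position 13 holds .

.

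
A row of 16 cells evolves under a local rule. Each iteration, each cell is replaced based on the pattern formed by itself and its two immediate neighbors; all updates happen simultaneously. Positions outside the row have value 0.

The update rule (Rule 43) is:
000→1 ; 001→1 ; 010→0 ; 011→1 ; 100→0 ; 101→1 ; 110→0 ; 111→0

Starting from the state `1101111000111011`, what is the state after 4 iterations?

1011000011100110
0110011110001100
1100110000111001
1001100111100010

1001100111100010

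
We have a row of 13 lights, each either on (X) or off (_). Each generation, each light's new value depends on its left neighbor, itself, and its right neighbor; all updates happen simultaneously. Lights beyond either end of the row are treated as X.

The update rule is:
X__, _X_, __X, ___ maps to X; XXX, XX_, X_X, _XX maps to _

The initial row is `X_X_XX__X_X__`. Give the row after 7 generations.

______XXXXXXX

__X___XXX_XXX
XXXXXX_______
______XXXXXXX
XXXXXX_______  (repeats generation 2; period 2)
generation 7: ______XXXXXXX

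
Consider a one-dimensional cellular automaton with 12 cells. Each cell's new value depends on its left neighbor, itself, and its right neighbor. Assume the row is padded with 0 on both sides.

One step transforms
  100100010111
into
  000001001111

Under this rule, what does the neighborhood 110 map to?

At position 11 the neighborhood is 110; the next row has 1 there.

1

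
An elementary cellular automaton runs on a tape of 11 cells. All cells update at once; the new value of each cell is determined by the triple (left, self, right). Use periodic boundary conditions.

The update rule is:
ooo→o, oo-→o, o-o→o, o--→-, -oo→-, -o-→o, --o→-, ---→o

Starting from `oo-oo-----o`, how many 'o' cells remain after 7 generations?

ooo-o-ooo--
-ooooo-oo--
--ooooo-o-o
---oooooooo
-o--ooooooo
oo---oooooo
oo-o--ooooo
count of o: 8

8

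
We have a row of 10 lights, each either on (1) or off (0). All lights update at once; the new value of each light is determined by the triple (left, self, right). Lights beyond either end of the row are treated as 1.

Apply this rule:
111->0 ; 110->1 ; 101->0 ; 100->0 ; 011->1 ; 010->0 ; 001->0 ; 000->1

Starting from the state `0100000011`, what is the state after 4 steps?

0111111000

step 1: 0001111010
step 2: 0101001000
step 3: 0000000010
step 4: 0111111000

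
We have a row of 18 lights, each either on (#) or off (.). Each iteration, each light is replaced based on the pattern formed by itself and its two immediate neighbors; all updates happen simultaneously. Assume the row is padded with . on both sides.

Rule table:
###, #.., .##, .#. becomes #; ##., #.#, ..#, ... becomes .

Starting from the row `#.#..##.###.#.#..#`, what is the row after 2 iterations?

#.#..##.#.#.#.#..#

#.##.#..##..#.##.#
#.#..##.#.#.#.#..#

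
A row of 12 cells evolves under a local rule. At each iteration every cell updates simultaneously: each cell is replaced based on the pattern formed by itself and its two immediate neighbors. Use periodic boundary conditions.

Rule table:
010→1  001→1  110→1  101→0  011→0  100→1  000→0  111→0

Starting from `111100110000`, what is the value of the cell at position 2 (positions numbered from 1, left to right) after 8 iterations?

0

iteration 1: 000111011001
iteration 2: 101001001111
iteration 3: 101111110000
iteration 4: 100000011001
iteration 5: 110000101110
iteration 6: 011001100010
iteration 7: 101110110111
iteration 8: 100010010000
position 2 holds 0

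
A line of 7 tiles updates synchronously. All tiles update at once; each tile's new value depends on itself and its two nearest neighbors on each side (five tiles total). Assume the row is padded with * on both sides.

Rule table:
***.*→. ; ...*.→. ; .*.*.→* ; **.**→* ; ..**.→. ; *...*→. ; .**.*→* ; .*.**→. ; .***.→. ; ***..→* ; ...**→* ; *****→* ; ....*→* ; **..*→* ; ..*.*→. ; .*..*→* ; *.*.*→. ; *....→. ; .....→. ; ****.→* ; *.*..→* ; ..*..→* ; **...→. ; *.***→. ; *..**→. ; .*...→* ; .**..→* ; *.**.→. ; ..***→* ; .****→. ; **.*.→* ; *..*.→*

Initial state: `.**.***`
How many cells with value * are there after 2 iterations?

4

*.**..*
.*.**.*
count of *: 4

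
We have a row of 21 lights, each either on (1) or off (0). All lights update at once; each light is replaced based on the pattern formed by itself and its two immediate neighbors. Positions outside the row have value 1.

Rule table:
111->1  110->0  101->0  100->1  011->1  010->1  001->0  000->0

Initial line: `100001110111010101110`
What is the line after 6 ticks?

010001100110010101100
011001010101010101010
010101010101010101010
010101010101010101010  (fixed point — unchanged through tick 6)

010101010101010101010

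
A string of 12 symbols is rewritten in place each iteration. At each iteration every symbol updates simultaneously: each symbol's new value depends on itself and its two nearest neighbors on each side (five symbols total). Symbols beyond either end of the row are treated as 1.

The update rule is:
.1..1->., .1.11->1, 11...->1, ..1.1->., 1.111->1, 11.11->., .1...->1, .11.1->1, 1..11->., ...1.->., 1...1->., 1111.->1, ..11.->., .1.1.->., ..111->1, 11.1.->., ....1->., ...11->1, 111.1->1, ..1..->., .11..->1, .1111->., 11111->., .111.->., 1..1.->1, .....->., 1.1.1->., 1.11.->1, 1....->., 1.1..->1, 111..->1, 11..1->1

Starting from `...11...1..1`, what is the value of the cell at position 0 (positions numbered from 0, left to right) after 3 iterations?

1

1.1.11.....1
1..1111...11
11.1.111.11.
position 0 holds 1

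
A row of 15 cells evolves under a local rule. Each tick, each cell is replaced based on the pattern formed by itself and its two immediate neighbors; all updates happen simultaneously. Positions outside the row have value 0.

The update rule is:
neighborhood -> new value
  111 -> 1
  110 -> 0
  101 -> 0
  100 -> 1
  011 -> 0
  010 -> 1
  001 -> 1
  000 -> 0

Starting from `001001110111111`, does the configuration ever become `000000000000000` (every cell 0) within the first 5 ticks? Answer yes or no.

tick 1: 011110100011110
tick 2: 101100110101101
tick 3: 100011000100001
tick 4: 110100101110011
tick 5: 000111100101100
tick 5 is 000111100101100, still not uniform 0

no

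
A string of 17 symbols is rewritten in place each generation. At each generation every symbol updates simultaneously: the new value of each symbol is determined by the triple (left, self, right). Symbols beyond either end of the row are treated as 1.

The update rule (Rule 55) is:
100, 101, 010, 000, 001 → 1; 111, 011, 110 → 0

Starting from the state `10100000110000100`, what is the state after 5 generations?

generation 1: 01111111001111111
generation 2: 10000000110000000
generation 3: 01111111001111111  (repeats generation 1; period 2)
generation 5: 01111111001111111

01111111001111111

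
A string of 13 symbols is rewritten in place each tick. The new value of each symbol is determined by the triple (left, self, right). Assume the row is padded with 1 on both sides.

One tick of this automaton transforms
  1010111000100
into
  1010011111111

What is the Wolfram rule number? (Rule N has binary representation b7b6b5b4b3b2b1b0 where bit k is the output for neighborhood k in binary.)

position 5: 111 → 1  (bit 7 = 1)
position 0: 110 → 1  (bit 6 = 1)
position 1: 101 → 0  (bit 5 = 0)
position 7: 100 → 1  (bit 4 = 1)
position 4: 011 → 0  (bit 3 = 0)
position 2: 010 → 1  (bit 2 = 1)
position 9: 001 → 1  (bit 1 = 1)
position 8: 000 → 1  (bit 0 = 1)
bits b7..b0 = 11010111 = 215

215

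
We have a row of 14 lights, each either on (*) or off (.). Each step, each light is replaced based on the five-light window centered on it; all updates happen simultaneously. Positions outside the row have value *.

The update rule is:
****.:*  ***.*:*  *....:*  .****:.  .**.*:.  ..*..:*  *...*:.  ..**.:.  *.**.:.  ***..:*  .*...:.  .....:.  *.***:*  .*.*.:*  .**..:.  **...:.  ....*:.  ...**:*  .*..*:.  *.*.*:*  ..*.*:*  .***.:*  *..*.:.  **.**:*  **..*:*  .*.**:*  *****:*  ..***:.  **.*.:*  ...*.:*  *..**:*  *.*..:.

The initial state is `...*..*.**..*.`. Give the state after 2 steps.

**..**..*.***.

step 1: ..**..**..*.**
step 2: **..**..*.***.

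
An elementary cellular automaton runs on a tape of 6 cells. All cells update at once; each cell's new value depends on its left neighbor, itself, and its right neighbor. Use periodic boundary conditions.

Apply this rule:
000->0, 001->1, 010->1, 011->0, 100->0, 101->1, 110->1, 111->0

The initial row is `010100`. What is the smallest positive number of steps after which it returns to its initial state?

111100
000101
001111
010001
110011
010100

6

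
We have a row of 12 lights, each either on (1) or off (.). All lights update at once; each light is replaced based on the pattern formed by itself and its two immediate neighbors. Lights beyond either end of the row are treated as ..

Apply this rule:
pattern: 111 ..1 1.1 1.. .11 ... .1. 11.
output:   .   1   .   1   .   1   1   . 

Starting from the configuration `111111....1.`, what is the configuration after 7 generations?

......111111

......111111
111111......
......111111  (repeats generation 1; period 2)
generation 7: ......111111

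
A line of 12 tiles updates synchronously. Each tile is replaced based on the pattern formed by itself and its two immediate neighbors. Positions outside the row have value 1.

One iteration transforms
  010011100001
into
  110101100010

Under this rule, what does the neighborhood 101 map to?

At position 0 the neighborhood is 101; the next row has 1 there.

1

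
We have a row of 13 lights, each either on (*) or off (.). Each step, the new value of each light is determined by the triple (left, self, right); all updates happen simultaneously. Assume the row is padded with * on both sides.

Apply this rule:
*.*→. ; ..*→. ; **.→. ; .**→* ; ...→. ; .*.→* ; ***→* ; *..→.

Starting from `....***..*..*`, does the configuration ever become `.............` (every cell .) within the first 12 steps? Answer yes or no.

....**...*..*
....*....*..*
....*....*..*  (fixed point — unchanged through step 12)
step 12 is ....*....*..*, still not uniform .

no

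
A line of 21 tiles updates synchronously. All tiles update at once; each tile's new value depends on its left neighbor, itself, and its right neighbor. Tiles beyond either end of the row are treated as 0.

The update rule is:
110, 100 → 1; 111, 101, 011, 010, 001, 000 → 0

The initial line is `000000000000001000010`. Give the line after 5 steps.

000000000000000000010

step 1: 000000000000000100001
step 2: 000000000000000010000
step 3: 000000000000000001000
step 4: 000000000000000000100
step 5: 000000000000000000010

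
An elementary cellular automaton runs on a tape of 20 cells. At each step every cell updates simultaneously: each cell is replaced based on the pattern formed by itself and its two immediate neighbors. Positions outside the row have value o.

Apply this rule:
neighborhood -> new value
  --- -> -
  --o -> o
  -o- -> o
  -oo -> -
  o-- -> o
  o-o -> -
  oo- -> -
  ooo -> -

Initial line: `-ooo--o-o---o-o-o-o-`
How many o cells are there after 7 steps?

11

step 1: ----ooo-oo-oo-o-o-o-
step 2: o--o----------o-o-o-
step 3: -oooo--------oo-o-o-
step 4: -----o------o---o-o-
step 5: o---ooo----ooo-oo-o-
step 6: -o-o---o--o-------o-
step 7: -o-oo-oooooo-----oo-
count of o: 11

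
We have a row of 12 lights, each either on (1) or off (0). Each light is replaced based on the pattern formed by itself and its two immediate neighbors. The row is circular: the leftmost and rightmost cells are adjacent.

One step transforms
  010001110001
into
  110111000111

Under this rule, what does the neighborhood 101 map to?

At position 0 the neighborhood is 101; the next row has 1 there.

1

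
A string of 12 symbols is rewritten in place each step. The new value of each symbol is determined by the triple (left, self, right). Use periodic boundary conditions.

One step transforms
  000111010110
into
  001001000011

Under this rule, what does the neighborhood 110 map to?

At position 5 the neighborhood is 110; the next row has 1 there.

1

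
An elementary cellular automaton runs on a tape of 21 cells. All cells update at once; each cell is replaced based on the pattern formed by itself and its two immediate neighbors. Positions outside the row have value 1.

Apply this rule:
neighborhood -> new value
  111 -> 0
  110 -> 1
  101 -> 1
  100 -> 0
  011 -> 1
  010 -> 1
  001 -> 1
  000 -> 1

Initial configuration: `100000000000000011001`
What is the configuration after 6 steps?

010111100000000001110

step 1: 101111111111111111011
step 2: 111000000000000001110
step 3: 001011111111111111011
step 4: 011110000000000001110
step 5: 110010111111111111011
step 6: 010111100000000001110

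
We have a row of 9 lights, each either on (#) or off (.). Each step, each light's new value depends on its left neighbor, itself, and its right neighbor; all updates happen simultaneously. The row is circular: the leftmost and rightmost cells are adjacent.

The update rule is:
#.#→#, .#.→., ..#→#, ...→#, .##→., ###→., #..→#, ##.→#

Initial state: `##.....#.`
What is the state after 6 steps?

....##.##

.######.#
#.....##.
.#####.##
#....##.#
#####.##.
....##.##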